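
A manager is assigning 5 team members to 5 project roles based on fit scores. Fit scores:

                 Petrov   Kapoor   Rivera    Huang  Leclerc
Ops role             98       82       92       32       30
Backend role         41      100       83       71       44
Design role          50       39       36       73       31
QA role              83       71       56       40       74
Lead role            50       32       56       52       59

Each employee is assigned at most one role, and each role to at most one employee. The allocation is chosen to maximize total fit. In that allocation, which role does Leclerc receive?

Optimal: Petrov→QA role (83 pts), Kapoor→Backend role (100 pts), Rivera→Ops role (92 pts), Huang→Design role (73 pts), Leclerc→Lead role (59 pts) — total 83+100+92+73+59 = 407 pts.
Row-greedy (each employee in turn takes its best remaining role) gives 386 pts, worse by 21.
Next-best assignment: Petrov→Ops role, Kapoor→Backend role, Rivera→Lead role, Huang→Design role, Leclerc→QA role = 401 pts.
Leclerc's own top role is QA role (74 pts), but forcing Leclerc→QA role and reassigning the rest optimally gives only 401 pts — worse by 6.

Leclerc receives Lead role.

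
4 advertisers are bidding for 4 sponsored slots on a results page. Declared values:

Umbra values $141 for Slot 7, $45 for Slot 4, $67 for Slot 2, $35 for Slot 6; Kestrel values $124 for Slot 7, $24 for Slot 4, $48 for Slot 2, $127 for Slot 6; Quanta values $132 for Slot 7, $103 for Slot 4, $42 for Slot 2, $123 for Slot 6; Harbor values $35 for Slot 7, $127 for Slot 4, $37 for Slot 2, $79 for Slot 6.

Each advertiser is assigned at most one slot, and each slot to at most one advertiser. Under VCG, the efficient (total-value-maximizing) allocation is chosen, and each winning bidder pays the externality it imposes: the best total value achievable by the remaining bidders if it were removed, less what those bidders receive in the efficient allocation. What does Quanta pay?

Efficient allocation: Umbra→Slot 2 ($67), Kestrel→Slot 6 ($127), Quanta→Slot 7 ($132), Harbor→Slot 4 ($127); total welfare W = $453.
Quanta receives Slot 7 at value $132, so the others get W − 132 = $321.
Without Quanta: best allocation of the remaining 3 bidders over all 4 slots is Umbra→Slot 7 ($141), Kestrel→Slot 6 ($127), Harbor→Slot 4 ($127), total $395.
VCG payment = (others' best without Quanta) − (others' welfare with Quanta) = 395 − 321 = $74.

Quanta pays $74.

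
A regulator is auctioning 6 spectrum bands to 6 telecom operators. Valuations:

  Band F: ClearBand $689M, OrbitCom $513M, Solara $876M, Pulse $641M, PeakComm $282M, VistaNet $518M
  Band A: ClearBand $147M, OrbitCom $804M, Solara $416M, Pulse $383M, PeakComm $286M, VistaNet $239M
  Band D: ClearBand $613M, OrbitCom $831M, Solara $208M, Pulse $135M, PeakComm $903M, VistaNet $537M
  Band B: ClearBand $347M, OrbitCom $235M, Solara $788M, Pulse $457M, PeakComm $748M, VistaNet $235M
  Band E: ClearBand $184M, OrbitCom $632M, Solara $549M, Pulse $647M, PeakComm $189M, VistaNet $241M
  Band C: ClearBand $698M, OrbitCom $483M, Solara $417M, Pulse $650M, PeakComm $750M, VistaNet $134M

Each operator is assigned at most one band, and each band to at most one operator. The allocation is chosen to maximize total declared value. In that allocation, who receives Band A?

Treat this as an assignment problem: match each operator to one band.
Optimal: ClearBand→Band C ($698M), OrbitCom→Band A ($804M), Solara→Band B ($788M), Pulse→Band E ($647M), PeakComm→Band D ($903M), VistaNet→Band F ($518M) — total 698+804+788+647+903+518 = $4358M.
Row-greedy (each operator in turn takes its best remaining band) gives $4039M, worse by 319.
OrbitCom's own top band is Band D ($831M), but forcing OrbitCom→Band D and reassigning the rest optimally gives only $4039M — worse by 319.

OrbitCom receives Band A.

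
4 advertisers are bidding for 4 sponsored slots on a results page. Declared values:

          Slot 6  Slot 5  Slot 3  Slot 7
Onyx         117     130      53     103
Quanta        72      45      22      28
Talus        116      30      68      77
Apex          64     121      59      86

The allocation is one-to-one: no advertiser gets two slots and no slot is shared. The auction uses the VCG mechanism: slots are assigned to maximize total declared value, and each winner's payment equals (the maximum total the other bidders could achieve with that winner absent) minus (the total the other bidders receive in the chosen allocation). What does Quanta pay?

Quanta pays $48.

Efficient allocation: Onyx→Slot 7 ($103), Quanta→Slot 6 ($72), Talus→Slot 3 ($68), Apex→Slot 5 ($121); total welfare W = $364.
Quanta receives Slot 6 at value $72, so the others get W − 72 = $292.
Without Quanta: best allocation of the remaining 3 bidders over all 4 slots is Onyx→Slot 7 ($103), Talus→Slot 6 ($116), Apex→Slot 5 ($121), total $340.
VCG payment = (others' best without Quanta) − (others' welfare with Quanta) = 340 − 292 = $48.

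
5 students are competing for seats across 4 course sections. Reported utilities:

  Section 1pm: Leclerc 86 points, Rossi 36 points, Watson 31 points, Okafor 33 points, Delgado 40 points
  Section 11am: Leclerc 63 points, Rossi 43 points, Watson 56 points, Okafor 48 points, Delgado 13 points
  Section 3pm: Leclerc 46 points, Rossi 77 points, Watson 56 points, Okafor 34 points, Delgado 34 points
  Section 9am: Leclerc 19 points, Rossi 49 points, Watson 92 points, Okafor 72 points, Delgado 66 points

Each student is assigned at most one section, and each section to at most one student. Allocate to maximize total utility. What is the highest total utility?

Max total: 303 points

Optimal: Leclerc→Section 1pm (86 points), Okafor→Section 11am (48 points), Rossi→Section 3pm (77 points), Watson→Section 9am (92 points) — total 86+48+77+92 = 303 points.
Column-greedy (each section in turn goes to its best remaining student) gives 291 points, worse by 12.
Swapping Watson↔Leclerc (Watson→Section 1pm 31 points, Leclerc→Section 9am 19 points) loses 128.
Checked against all permutations: 303 points is optimal.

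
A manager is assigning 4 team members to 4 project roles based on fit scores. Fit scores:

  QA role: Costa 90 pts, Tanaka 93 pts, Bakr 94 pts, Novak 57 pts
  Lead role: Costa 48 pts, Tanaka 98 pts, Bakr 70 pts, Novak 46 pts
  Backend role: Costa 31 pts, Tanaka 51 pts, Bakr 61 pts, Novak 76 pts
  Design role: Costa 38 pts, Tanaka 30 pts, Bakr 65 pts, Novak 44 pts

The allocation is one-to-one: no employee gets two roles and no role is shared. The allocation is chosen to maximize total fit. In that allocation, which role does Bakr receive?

Optimal: Costa→QA role (90 pts), Tanaka→Lead role (98 pts), Bakr→Design role (65 pts), Novak→Backend role (76 pts) — total 90+98+65+76 = 329 pts.
Column-greedy (each role in turn goes to its best remaining employee) gives 306 pts, worse by 23.
No other one-to-one assignment exceeds 329 pts.
Bakr's own top role is QA role (94 pts), but forcing Bakr→QA role and reassigning the rest optimally gives only 306 pts — worse by 23.

Bakr receives Design role.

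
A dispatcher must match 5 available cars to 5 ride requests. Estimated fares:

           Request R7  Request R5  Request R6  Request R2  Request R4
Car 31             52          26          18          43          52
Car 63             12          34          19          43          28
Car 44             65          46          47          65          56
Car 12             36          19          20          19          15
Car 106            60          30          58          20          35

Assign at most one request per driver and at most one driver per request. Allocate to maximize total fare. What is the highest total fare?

Treat this as an assignment problem: match each driver to one request.
Optimal: Car 31→Request R4 ($52), Car 63→Request R5 ($34), Car 44→Request R2 ($65), Car 12→Request R7 ($36), Car 106→Request R6 ($58) — total 52+34+65+36+58 = $245.
Swapping Car 12↔Car 106 (Car 12→Request R6 $20, Car 106→Request R7 $60) loses 14.

Maximum total: $245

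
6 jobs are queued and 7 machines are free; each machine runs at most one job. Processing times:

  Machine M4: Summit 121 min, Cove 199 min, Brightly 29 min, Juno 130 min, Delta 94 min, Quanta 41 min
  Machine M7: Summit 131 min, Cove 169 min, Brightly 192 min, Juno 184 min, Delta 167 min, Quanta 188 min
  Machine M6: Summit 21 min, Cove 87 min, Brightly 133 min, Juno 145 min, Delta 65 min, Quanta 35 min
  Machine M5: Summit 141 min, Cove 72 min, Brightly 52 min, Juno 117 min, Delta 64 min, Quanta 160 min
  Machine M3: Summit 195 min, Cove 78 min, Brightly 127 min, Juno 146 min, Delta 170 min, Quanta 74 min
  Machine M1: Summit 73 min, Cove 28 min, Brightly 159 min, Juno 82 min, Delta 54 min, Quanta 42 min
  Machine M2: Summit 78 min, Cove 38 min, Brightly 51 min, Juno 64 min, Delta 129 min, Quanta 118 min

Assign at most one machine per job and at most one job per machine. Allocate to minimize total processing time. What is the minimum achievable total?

Min total: 280 min

Optimal: Summit→Machine M6 (21 min), Cove→Machine M1 (28 min), Brightly→Machine M4 (29 min), Juno→Machine M2 (64 min), Delta→Machine M5 (64 min), Quanta→Machine M3 (74 min) — total 21+28+29+64+64+74 = 280 min.
Column-greedy (each machine in turn goes to its cheapest remaining job) gives 419 min, worse by 139.
Swapping Brightly↔Summit (Brightly→Machine M6 133 min, Summit→Machine M4 121 min) adds 204.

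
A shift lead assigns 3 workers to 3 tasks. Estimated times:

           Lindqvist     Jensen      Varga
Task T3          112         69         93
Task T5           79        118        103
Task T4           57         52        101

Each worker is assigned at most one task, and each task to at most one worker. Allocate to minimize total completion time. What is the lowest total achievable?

This is a one-to-one assignment (minimum-cost bipartite matching).
Optimal: Lindqvist→Task T5 (79 min), Jensen→Task T4 (52 min), Varga→Task T3 (93 min) — total 79+52+93 = 224 min.
Swapping Jensen↔Varga (Jensen→Task T3 69 min, Varga→Task T4 101 min) adds 25.
Checked against all permutations: 224 min is optimal.

Minimum total: 224 min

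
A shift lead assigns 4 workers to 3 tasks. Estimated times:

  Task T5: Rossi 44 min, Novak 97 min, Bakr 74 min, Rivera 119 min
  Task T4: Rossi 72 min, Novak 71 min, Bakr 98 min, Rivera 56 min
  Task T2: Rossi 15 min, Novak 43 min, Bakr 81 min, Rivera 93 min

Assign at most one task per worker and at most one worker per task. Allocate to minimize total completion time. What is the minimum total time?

Optimal: Rossi→Task T5 (44 min), Rivera→Task T4 (56 min), Novak→Task T2 (43 min) — total 44+56+43 = 143 min.
Min-entry greedy (repeatedly take the single cheapest remaining cell) gives 145 min, worse by 2.
Every other assignment is strictly worse.

Minimum total: 143 min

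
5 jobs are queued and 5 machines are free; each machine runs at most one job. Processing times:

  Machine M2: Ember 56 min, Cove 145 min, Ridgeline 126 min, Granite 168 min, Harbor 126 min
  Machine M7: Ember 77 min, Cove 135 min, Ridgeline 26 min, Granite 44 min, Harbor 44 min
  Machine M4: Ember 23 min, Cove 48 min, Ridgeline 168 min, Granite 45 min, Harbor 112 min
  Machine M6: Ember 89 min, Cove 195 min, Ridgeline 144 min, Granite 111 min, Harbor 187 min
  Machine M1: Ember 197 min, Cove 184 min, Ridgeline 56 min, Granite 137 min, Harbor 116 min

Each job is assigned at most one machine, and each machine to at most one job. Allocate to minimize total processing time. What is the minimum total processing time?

Min total: 315 min

Optimal: Ember→Machine M2 (56 min), Cove→Machine M4 (48 min), Ridgeline→Machine M1 (56 min), Granite→Machine M6 (111 min), Harbor→Machine M7 (44 min) — total 56+48+56+111+44 = 315 min.
Column-greedy (each machine in turn goes to its cheapest remaining job) gives 498 min, worse by 183.
No other one-to-one assignment undercuts 315 min.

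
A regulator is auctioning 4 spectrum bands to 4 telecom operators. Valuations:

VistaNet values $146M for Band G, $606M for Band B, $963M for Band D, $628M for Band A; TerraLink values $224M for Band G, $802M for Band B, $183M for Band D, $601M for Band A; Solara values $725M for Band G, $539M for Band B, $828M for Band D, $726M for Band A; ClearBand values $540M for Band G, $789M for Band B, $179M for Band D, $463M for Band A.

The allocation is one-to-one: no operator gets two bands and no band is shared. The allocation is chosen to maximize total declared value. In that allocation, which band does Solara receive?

Optimal: VistaNet→Band D ($963M), TerraLink→Band A ($601M), Solara→Band G ($725M), ClearBand→Band B ($789M) — total 963+601+725+789 = $3078M.
Max-entry greedy (repeatedly take the single best remaining cell) gives $3031M, worse by 47.
Next-best assignment: VistaNet→Band D, TerraLink→Band B, Solara→Band A, ClearBand→Band G = $3031M.
Every other assignment is strictly worse.
Solara's own top band is Band D ($828M), but forcing Solara→Band D and reassigning the rest optimally gives only $2798M — worse by 280.

Solara receives Band G.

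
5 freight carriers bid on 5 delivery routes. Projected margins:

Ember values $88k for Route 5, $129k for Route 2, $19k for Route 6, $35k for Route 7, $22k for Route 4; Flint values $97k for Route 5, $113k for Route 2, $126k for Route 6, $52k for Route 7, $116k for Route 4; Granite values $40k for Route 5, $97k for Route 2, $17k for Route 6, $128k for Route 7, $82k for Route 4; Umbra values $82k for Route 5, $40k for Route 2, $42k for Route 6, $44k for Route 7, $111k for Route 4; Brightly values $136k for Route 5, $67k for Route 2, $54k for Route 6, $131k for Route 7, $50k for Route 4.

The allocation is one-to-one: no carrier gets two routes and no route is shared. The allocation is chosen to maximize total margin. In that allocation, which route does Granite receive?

Granite receives Route 7.

Optimal: Ember→Route 2 ($129k), Flint→Route 6 ($126k), Granite→Route 7 ($128k), Umbra→Route 4 ($111k), Brightly→Route 5 ($136k) — total 129+126+128+111+136 = $630k.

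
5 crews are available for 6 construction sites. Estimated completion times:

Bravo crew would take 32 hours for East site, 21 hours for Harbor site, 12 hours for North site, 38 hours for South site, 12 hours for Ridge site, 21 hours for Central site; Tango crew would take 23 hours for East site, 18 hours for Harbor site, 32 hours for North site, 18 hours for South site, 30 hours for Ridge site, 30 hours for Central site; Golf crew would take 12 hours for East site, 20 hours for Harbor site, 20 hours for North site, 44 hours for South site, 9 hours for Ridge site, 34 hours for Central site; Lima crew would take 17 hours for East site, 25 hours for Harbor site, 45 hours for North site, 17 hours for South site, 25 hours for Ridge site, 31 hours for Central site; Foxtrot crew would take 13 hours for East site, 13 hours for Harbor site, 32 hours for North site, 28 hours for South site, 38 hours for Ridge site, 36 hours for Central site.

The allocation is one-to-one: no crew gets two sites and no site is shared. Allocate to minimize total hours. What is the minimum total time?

Min total: 69 hours

Optimal: Bravo crew→North site (12 hours), Tango crew→Harbor site (18 hours), Golf crew→Ridge site (9 hours), Lima crew→South site (17 hours), Foxtrot crew→East site (13 hours) — total 12+18+9+17+13 = 69 hours.
Column-greedy (each site in turn goes to its cheapest remaining crew) gives 84 hours, worse by 15.
No other one-to-one assignment undercuts 69 hours.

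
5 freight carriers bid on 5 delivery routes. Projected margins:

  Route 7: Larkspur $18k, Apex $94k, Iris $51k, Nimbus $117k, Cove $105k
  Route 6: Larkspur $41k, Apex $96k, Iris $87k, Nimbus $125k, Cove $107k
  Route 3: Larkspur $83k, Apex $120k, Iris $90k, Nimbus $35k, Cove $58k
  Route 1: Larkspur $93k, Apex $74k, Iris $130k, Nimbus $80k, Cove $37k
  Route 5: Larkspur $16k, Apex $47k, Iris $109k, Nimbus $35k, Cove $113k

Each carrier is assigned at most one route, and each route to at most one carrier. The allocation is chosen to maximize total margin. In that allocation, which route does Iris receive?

This is a one-to-one assignment (maximum-weight bipartite matching).
Optimal: Larkspur→Route 1 ($93k), Apex→Route 3 ($120k), Iris→Route 5 ($109k), Nimbus→Route 6 ($125k), Cove→Route 7 ($105k) — total 93+120+109+125+105 = $552k.
Column-greedy (each route in turn goes to its best remaining carrier) gives $490k, worse by 62.
No other one-to-one assignment exceeds $552k.
Iris's own top route is Route 1 ($130k), but forcing Iris→Route 1 and reassigning the rest optimally gives only $545k — worse by 7.

Iris receives Route 5.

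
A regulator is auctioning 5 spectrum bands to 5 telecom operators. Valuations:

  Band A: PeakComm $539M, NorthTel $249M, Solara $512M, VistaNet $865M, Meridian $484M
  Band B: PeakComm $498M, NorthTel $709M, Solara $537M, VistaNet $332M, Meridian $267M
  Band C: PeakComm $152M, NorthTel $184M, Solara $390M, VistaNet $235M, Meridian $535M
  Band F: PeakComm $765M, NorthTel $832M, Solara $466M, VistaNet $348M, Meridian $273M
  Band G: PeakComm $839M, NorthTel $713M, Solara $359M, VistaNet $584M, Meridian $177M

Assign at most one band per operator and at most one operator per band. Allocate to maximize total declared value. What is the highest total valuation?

Maximum total: $3608M

Optimal: PeakComm→Band G ($839M), NorthTel→Band F ($832M), Solara→Band B ($537M), VistaNet→Band A ($865M), Meridian→Band C ($535M) — total 839+832+537+865+535 = $3608M.
Column-greedy (each band in turn goes to its best remaining operator) gives $3233M, worse by 375.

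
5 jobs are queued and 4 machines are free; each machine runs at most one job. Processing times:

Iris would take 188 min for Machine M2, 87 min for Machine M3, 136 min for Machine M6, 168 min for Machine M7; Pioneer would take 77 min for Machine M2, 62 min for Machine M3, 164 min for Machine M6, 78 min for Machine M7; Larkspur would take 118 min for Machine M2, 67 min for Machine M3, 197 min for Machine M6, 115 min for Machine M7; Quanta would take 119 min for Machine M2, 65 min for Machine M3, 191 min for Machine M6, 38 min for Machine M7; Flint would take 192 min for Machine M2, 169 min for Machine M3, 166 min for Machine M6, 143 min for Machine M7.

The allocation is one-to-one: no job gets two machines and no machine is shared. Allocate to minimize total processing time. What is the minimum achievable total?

Minimum total: 318 min

Optimal: Pioneer→Machine M2 (77 min), Larkspur→Machine M3 (67 min), Iris→Machine M6 (136 min), Quanta→Machine M7 (38 min) — total 77+67+136+38 = 318 min.
Column-greedy (each machine in turn goes to its cheapest remaining job) gives 393 min, worse by 75.
No other one-to-one assignment undercuts 318 min.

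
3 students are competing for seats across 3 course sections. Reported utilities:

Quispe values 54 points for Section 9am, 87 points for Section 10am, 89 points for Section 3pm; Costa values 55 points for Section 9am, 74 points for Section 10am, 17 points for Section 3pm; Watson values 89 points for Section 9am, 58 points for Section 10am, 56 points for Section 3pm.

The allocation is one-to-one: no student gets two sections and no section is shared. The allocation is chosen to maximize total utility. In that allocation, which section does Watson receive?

Treat this as an assignment problem: match each student to one section.
Optimal: Quispe→Section 3pm (89 points), Costa→Section 10am (74 points), Watson→Section 9am (89 points) — total 89+74+89 = 252 points.
Column-greedy (each section in turn goes to its best remaining student) gives 193 points, worse by 59.

Watson receives Section 9am.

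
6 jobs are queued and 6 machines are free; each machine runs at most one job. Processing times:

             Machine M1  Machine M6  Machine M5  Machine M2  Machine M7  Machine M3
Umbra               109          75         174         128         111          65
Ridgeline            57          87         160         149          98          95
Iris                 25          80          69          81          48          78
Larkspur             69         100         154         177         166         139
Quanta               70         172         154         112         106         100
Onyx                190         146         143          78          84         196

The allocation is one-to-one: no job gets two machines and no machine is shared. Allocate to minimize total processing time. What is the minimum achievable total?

Optimal: Umbra→Machine M3 (65 min), Ridgeline→Machine M6 (87 min), Iris→Machine M5 (69 min), Larkspur→Machine M1 (69 min), Quanta→Machine M7 (106 min), Onyx→Machine M2 (78 min) — total 65+87+69+69+106+78 = 474 min.
Row-greedy (each job in turn takes its cheapest remaining machine) gives 525 min, worse by 51.
Next-best assignment: Umbra→Machine M3, Ridgeline→Machine M1, Iris→Machine M5, Larkspur→Machine M6, Quanta→Machine M7, Onyx→Machine M2 = 475 min.
Swapping Iris↔Onyx (Iris→Machine M2 81 min, Onyx→Machine M5 143 min) adds 77.
Every other assignment is strictly worse.

Minimum total: 474 min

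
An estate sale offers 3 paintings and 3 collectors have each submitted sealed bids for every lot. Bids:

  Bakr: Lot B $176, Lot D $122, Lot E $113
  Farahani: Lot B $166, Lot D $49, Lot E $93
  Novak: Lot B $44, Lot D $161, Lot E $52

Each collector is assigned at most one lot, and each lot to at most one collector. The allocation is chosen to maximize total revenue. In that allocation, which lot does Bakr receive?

Bakr receives Lot E.

Optimal: Bakr→Lot E ($113), Farahani→Lot B ($166), Novak→Lot D ($161) — total 113+166+161 = $440.
Every other assignment is strictly worse.
Bakr's own top lot is Lot B ($176), but forcing Bakr→Lot B and reassigning the rest optimally gives only $430 — worse by 10.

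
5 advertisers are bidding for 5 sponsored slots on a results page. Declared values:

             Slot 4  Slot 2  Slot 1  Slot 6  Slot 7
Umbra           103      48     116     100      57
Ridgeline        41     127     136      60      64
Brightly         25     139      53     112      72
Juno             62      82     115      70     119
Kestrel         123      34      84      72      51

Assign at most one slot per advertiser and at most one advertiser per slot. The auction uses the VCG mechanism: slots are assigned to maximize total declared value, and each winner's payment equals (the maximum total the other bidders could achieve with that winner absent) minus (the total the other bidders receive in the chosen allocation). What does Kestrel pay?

Efficient allocation: Umbra→Slot 6 ($100), Ridgeline→Slot 1 ($136), Brightly→Slot 2 ($139), Juno→Slot 7 ($119), Kestrel→Slot 4 ($123); total welfare W = $617.
Kestrel receives Slot 4 at value $123, so the others get W − 123 = $494.
Without Kestrel: best allocation of the remaining 4 bidders over all 5 slots is Umbra→Slot 4 ($103), Ridgeline→Slot 1 ($136), Brightly→Slot 2 ($139), Juno→Slot 7 ($119), total $497.
VCG payment = (others' best without Kestrel) − (others' welfare with Kestrel) = 497 − 494 = $3.

Kestrel pays $3.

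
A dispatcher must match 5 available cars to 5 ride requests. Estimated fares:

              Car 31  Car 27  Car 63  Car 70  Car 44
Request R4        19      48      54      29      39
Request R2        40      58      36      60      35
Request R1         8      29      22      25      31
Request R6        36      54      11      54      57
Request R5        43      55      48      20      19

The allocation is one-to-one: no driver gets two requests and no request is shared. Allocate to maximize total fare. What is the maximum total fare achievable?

Maximum total: $243

Treat this as an assignment problem: match each driver to one request.
Optimal: Car 31→Request R5 ($43), Car 27→Request R1 ($29), Car 63→Request R4 ($54), Car 70→Request R2 ($60), Car 44→Request R6 ($57) — total 43+29+54+60+57 = $243.
Row-greedy (each driver in turn takes its best remaining request) gives $240, worse by 3.
Next-best assignment: Car 31→Request R5, Car 27→Request R6, Car 63→Request R4, Car 70→Request R2, Car 44→Request R1 = $242.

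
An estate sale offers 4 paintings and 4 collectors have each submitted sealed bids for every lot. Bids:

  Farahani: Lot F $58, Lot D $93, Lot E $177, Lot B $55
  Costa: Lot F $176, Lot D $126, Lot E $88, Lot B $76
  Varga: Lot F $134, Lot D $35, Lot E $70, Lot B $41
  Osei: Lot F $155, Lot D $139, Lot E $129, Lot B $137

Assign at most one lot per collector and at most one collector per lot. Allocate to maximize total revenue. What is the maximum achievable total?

Optimal: Farahani→Lot E ($177), Costa→Lot D ($126), Varga→Lot F ($134), Osei→Lot B ($137) — total 177+126+134+137 = $574.
Max-entry greedy (repeatedly take the single best remaining cell) gives $533, worse by 41.

Maximum total: $574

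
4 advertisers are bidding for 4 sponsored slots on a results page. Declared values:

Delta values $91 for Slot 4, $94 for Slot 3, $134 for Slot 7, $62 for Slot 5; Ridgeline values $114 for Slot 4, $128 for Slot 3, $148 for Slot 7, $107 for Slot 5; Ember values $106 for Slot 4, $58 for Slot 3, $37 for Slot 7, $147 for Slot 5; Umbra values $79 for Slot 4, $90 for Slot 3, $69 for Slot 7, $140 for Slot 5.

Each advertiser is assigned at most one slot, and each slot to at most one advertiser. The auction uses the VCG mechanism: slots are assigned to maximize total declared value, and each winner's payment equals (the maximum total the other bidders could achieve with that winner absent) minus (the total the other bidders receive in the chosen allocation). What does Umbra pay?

Efficient allocation: Delta→Slot 7 ($134), Ridgeline→Slot 3 ($128), Ember→Slot 4 ($106), Umbra→Slot 5 ($140); total welfare W = $508.
Umbra receives Slot 5 at value $140, so the others get W − 140 = $368.
Without Umbra: best allocation of the remaining 3 bidders over all 4 slots is Delta→Slot 7 ($134), Ridgeline→Slot 3 ($128), Ember→Slot 5 ($147), total $409.
VCG payment = (others' best without Umbra) − (others' welfare with Umbra) = 409 − 368 = $41.

Umbra pays $41.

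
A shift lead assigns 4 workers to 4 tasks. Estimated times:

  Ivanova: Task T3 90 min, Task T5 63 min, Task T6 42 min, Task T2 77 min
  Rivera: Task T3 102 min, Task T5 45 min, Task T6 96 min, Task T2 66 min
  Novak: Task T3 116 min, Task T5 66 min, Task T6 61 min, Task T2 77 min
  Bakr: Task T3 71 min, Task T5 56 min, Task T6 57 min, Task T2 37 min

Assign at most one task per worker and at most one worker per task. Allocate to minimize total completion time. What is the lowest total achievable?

Minimum total: 233 min

This is the linear assignment problem.
Optimal: Ivanova→Task T3 (90 min), Rivera→Task T5 (45 min), Novak→Task T6 (61 min), Bakr→Task T2 (37 min) — total 90+45+61+37 = 233 min.
Row-greedy (each worker in turn takes its cheapest remaining task) gives 235 min, worse by 2.
Next-best assignment: Ivanova→Task T6, Rivera→Task T5, Novak→Task T2, Bakr→Task T3 = 235 min.
Swapping Ivanova↔Novak (Ivanova→Task T6 42 min, Novak→Task T3 116 min) adds 7.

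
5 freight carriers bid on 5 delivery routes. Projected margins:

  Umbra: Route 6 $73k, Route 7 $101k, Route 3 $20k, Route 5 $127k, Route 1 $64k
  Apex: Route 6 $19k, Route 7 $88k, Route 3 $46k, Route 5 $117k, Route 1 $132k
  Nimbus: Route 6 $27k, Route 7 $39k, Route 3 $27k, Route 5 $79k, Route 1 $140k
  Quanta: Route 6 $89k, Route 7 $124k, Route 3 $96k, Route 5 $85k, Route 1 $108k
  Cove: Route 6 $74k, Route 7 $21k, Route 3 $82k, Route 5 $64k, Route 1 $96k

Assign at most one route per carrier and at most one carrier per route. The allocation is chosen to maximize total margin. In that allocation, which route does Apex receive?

Apex receives Route 5.

Optimal: Umbra→Route 6 ($73k), Apex→Route 5 ($117k), Nimbus→Route 1 ($140k), Quanta→Route 7 ($124k), Cove→Route 3 ($82k) — total 73+117+140+124+82 = $536k.
Column-greedy (each route in turn goes to its best remaining carrier) gives $529k, worse by 7.
Next-best assignment: Umbra→Route 7, Apex→Route 5, Nimbus→Route 1, Quanta→Route 6, Cove→Route 3 = $529k.
Swapping Cove↔Quanta (Cove→Route 7 $21k, Quanta→Route 3 $96k) loses 89.
No other one-to-one assignment exceeds $536k.
Apex's own top route is Route 1 ($132k), but forcing Apex→Route 1 and reassigning the rest optimally gives only $492k — worse by 44.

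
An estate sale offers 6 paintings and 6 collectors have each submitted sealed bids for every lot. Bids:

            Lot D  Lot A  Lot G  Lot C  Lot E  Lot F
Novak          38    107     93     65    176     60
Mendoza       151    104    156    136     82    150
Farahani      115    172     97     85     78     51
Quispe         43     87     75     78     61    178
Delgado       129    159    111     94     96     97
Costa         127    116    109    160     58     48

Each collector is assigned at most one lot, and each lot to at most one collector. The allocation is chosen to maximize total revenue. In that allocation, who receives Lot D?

Optimal: Novak→Lot E ($176), Mendoza→Lot G ($156), Farahani→Lot A ($172), Quispe→Lot F ($178), Delgado→Lot D ($129), Costa→Lot C ($160) — total 176+156+172+178+129+160 = $971.
Column-greedy (each lot in turn goes to its best remaining collector) gives $948, worse by 23.
Next-best assignment: Novak→Lot E, Mendoza→Lot D, Farahani→Lot A, Quispe→Lot F, Delgado→Lot G, Costa→Lot C = $948.
Delgado's own top lot is Lot A ($159), but forcing Delgado→Lot A and reassigning the rest optimally gives only $944 — worse by 27.

Delgado receives Lot D.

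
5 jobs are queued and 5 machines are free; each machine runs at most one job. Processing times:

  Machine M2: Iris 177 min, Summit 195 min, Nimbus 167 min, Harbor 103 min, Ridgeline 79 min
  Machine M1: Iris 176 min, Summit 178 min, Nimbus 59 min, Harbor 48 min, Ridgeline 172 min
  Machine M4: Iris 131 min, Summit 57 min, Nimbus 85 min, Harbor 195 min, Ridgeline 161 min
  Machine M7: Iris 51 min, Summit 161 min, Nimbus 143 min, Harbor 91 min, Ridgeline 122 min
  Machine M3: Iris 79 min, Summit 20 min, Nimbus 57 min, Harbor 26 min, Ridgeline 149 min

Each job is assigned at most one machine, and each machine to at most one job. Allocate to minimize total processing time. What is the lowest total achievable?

Treat this as an assignment problem: match each job to one machine.
Optimal: Iris→Machine M7 (51 min), Summit→Machine M4 (57 min), Nimbus→Machine M1 (59 min), Harbor→Machine M3 (26 min), Ridgeline→Machine M2 (79 min) — total 51+57+59+26+79 = 272 min.
Min-entry greedy (repeatedly take the single cheapest remaining cell) gives 283 min, worse by 11.
Next-best assignment: Iris→Machine M7, Summit→Machine M3, Nimbus→Machine M4, Harbor→Machine M1, Ridgeline→Machine M2 = 283 min.

Minimum total: 272 min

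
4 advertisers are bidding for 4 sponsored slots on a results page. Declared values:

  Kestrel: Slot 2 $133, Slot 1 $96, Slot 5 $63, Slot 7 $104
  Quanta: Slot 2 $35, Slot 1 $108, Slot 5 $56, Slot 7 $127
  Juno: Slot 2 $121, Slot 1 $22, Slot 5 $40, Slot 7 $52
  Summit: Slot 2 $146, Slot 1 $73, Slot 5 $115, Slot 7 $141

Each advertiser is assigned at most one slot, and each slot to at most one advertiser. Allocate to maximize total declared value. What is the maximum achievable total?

Optimal: Kestrel→Slot 1 ($96), Quanta→Slot 7 ($127), Juno→Slot 2 ($121), Summit→Slot 5 ($115) — total 96+127+121+115 = $459.
Column-greedy (each slot in turn goes to its best remaining advertiser) gives $369, worse by 90.

Maximum total: $459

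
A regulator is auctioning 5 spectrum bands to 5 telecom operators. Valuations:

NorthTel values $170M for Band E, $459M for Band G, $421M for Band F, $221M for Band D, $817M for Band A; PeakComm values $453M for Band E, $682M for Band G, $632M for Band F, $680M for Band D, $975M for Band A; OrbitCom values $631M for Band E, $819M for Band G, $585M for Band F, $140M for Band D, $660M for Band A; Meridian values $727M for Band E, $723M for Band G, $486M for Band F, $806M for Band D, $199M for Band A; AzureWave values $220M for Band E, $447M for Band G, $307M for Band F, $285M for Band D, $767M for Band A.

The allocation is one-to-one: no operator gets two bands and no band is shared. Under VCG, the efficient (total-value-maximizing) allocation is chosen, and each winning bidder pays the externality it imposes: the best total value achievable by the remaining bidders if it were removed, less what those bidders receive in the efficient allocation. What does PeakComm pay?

Efficient allocation: NorthTel→Band F ($421M), PeakComm→Band D ($680M), OrbitCom→Band G ($819M), Meridian→Band E ($727M), AzureWave→Band A ($767M); total welfare W = $3414M.
PeakComm receives Band D at value $680M, so the others get W − 680 = $2734M.
Without PeakComm: best allocation of the remaining 4 bidders over all 5 bands is NorthTel→Band F ($421M), OrbitCom→Band G ($819M), Meridian→Band D ($806M), AzureWave→Band A ($767M), total $2813M.
VCG payment = (others' best without PeakComm) − (others' welfare with PeakComm) = 2813 − 2734 = $79M.

PeakComm pays $79M.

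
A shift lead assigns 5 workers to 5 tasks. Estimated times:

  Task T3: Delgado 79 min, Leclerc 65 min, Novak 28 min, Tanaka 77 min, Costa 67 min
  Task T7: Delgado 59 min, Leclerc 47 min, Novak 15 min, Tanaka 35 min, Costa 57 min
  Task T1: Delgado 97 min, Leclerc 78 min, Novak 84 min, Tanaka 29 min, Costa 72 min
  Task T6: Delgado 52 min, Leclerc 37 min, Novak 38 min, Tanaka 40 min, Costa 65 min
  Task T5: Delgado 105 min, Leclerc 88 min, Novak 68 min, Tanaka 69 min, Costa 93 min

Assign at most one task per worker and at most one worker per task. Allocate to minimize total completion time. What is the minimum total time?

Min total: 246 min

Optimal: Delgado→Task T7 (59 min), Leclerc→Task T6 (37 min), Novak→Task T3 (28 min), Tanaka→Task T1 (29 min), Costa→Task T5 (93 min) — total 59+37+28+29+93 = 246 min.
Row-greedy (each worker in turn takes its cheapest remaining task) gives 249 min, worse by 3.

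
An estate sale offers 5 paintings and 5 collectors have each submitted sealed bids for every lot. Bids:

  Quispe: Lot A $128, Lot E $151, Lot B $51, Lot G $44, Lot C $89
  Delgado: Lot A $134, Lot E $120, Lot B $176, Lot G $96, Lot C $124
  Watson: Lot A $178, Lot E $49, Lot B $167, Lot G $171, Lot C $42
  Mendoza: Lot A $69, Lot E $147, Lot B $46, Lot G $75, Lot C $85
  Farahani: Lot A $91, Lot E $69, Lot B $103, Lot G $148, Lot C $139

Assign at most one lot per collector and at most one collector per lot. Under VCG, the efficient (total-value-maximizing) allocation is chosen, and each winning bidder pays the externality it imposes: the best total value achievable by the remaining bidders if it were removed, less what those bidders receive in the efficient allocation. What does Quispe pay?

Quispe pays $16.

Efficient allocation: Quispe→Lot A ($128), Delgado→Lot B ($176), Watson→Lot G ($171), Mendoza→Lot E ($147), Farahani→Lot C ($139); total welfare W = $761.
Quispe receives Lot A at value $128, so the others get W − 128 = $633.
Without Quispe: best allocation of the remaining 4 bidders over all 5 lots is Delgado→Lot B ($176), Watson→Lot A ($178), Mendoza→Lot E ($147), Farahani→Lot G ($148), total $649.
VCG payment = (others' best without Quispe) − (others' welfare with Quispe) = 649 − 633 = $16.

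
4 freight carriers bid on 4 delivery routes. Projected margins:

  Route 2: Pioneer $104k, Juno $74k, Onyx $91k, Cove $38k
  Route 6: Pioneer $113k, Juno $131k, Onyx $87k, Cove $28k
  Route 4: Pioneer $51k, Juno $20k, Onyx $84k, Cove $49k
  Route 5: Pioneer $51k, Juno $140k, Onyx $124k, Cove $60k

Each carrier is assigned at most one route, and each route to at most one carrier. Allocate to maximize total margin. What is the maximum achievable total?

Optimal: Pioneer→Route 2 ($104k), Juno→Route 6 ($131k), Onyx→Route 5 ($124k), Cove→Route 4 ($49k) — total 104+131+124+49 = $408k.
Row-greedy (each carrier in turn takes its best remaining route) gives $393k, worse by 15.

Maximum total: $408k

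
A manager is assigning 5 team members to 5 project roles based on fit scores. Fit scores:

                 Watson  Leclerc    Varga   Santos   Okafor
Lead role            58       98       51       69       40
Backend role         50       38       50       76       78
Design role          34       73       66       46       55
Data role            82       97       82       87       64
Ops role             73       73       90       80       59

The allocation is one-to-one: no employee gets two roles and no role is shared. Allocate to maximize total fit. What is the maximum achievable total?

This is the linear assignment problem.
Optimal: Watson→Data role (82 pts), Leclerc→Lead role (98 pts), Varga→Design role (66 pts), Santos→Ops role (80 pts), Okafor→Backend role (78 pts) — total 82+98+66+80+78 = 404 pts.
Row-greedy (each employee in turn takes its best remaining role) gives 401 pts, worse by 3.
No other one-to-one assignment exceeds 404 pts.

Maximum total: 404 pts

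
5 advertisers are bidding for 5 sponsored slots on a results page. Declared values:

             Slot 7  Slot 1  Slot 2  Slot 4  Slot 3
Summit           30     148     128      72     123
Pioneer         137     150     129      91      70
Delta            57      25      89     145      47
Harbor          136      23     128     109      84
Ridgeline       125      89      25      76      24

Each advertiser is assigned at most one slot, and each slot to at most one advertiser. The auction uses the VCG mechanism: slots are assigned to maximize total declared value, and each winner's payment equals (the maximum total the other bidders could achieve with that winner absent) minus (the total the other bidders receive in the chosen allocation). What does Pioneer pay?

Efficient allocation: Summit→Slot 3 ($123), Pioneer→Slot 1 ($150), Delta→Slot 4 ($145), Harbor→Slot 2 ($128), Ridgeline→Slot 7 ($125); total welfare W = $671.
Pioneer receives Slot 1 at value $150, so the others get W − 150 = $521.
Without Pioneer: best allocation of the remaining 4 bidders over all 5 slots is Summit→Slot 1 ($148), Delta→Slot 4 ($145), Harbor→Slot 2 ($128), Ridgeline→Slot 7 ($125), total $546.
VCG payment = (others' best without Pioneer) − (others' welfare with Pioneer) = 546 − 521 = $25.

Pioneer pays $25.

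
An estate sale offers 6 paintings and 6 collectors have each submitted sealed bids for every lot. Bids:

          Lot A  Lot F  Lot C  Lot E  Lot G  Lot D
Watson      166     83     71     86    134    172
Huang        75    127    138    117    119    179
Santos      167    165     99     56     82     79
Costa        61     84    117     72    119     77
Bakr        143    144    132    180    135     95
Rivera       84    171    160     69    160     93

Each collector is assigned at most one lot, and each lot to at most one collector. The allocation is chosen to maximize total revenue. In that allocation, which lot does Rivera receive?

Optimal: Watson→Lot A ($166), Huang→Lot D ($179), Santos→Lot F ($165), Costa→Lot G ($119), Bakr→Lot E ($180), Rivera→Lot C ($160) — total 166+179+165+119+180+160 = $969.
Column-greedy (each lot in turn goes to its best remaining collector) gives $867, worse by 102.
Next-best assignment: Watson→Lot A, Huang→Lot D, Santos→Lot F, Costa→Lot C, Bakr→Lot E, Rivera→Lot G = $967.
Swapping Watson↔Bakr (Watson→Lot E $86, Bakr→Lot A $143) loses 117.
Rivera's own top lot is Lot F ($171), but forcing Rivera→Lot F and reassigning the rest optimally gives only $948 — worse by 21.

Rivera receives Lot C.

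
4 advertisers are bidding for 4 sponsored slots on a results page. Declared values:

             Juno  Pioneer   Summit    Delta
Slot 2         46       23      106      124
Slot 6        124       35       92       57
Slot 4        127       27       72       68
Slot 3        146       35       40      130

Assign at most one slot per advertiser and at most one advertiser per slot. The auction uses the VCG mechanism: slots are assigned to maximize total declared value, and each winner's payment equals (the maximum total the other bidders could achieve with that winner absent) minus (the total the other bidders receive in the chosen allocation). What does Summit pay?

Summit pays $13.

Efficient allocation: Juno→Slot 4 ($127), Pioneer→Slot 6 ($35), Summit→Slot 2 ($106), Delta→Slot 3 ($130); total welfare W = $398.
Summit receives Slot 2 at value $106, so the others get W − 106 = $292.
Without Summit: best allocation of the remaining 3 bidders over all 4 slots is Juno→Slot 3 ($146), Pioneer→Slot 6 ($35), Delta→Slot 2 ($124), total $305.
VCG payment = (others' best without Summit) − (others' welfare with Summit) = 305 − 292 = $13.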